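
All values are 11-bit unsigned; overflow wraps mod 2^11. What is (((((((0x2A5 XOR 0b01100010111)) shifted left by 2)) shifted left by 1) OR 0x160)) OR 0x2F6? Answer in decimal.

2038

0x2A5 = 01010100101
0b01100010111 = 01100010111
→ XOR → 00110110010 = 434
→ shifted left by 2 (mod 2^11) → 11011001000 = 1736
→ shifted left by 1 (mod 2^11) → 10110010000 = 1424
0x160 = 00101100000
→ OR → 10111110000 = 1520
0x2F6 = 01011110110
→ OR → 11111110110 = 2038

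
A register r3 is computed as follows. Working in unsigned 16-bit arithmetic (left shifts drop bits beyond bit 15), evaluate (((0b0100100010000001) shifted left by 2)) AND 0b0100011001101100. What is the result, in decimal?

516

0b0100100010000001 = 0100100010000001
→ shifted left by 2 (mod 2^16) → 0010001000000100 = 8708
0b0100011001101100 = 0100011001101100
→ AND → 0000001000000100 = 516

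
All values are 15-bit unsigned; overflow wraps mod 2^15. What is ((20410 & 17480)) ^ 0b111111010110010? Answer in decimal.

15034

20410 = 100111110111010
17480 = 100010001001000
→ & → 100010000001000 = 17416
0b111111010110010 = 111111010110010
→ ^ → 011101010111010 = 15034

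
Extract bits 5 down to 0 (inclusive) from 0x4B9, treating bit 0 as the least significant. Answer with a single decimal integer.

v = 10010111001
Shift right by 0: 10010111001
Mask low 6 bits: 111001 = 57

57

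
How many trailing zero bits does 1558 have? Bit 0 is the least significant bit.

1558 = 11000010110
Trailing zeros: 1, so the lowest set bit is bit 1 (value 2).

1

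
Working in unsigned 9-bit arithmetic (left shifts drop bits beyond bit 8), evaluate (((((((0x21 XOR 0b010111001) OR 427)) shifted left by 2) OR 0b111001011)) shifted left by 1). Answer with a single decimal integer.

0x21 = 000100001
0b010111001 = 010111001
→ XOR → 010011000 = 152
427 = 110101011
→ OR → 110111011 = 443
→ shifted left by 2 (mod 2^9) → 011101100 = 236
0b111001011 = 111001011
→ OR → 111101111 = 495
→ shifted left by 1 (mod 2^9) → 111011110 = 478

478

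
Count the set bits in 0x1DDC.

9

0x1DDC = 1110111011100
Count the 1s: 1 + 1 + 1 + 1 + 1 + 1 + 1 + 1 + 1 = 9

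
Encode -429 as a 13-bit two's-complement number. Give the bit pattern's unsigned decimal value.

429 in 13 bits: 0000110101101
Invert: 1111001010010
Add 1:  1111001010011 = 7763
(Check: 2^13 - 429 = 8192 - 429 = 7763.)

7763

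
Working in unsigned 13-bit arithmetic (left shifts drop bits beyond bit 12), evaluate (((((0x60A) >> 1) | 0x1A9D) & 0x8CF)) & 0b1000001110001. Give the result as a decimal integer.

0x60A = 0011000001010
→ >> 1 → 0001100000101 = 773
0x1A9D = 1101010011101
→ | → 1101110011101 = 7069
0x8CF = 0100011001111
→ & → 0100010001101 = 2189
0b1000001110001 = 1000001110001
→ & → 0000000000001 = 1

1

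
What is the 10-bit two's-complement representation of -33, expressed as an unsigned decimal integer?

33 in 10 bits: 0000100001
Invert: 1111011110
Add 1:  1111011111 = 991
(Check: 2^10 - 33 = 1024 - 33 = 991.)

991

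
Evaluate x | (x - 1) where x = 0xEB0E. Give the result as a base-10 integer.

x = 1110101100001110 = 60174
x - 1 = 1110101100001101
OR    = 1110101100001111 = 60175
(x | (x - 1) sets all bits below the lowest set bit.)

60175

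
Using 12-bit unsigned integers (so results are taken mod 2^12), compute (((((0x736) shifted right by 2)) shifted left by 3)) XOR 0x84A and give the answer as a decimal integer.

1570

0x736 = 011100110110
→ shifted right by 2 → 000111001101 = 461
→ shifted left by 3 (mod 2^12) → 111001101000 = 3688
0x84A = 100001001010
→ XOR → 011000100010 = 1570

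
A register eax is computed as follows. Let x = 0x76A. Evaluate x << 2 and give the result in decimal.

0x76A = 0011101101010
shift left by 2 → 1110110101000 = 7592
(equivalently, 1898 × 2^2 = 1898 × 4)

7592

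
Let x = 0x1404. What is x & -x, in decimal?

x = 1010000000100 = 5124
-x (two's complement) = …0101111111100
AND   = 0000000000100 = 4
(x & -x isolates the lowest set bit of x.)

4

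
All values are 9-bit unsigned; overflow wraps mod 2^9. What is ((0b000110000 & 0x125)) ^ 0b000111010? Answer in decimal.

0b000110000 = 000110000
0x125 = 100100101
→ & → 000100000 = 32
0b000111010 = 000111010
→ ^ → 000011010 = 26

26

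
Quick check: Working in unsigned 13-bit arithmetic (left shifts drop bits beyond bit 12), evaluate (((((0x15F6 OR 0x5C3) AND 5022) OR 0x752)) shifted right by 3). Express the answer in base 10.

0x15F6 = 1010111110110
0x5C3 = 0010111000011
→ OR → 1010111110111 = 5623
5022 = 1001110011110
→ AND → 1000110010110 = 4502
0x752 = 0011101010010
→ OR → 1011111010110 = 6102
→ shifted right by 3 → 0001011111010 = 762

762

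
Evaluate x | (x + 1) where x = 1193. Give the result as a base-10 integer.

1195

x = 10010101001 = 1193
x + 1 = 10010101010
OR    = 10010101011 = 1195
(x | (x + 1) sets the lowest cleared bit.)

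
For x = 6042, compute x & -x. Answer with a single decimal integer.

x = 1011110011010 = 6042
-x (two's complement) = …0100001100110
AND   = 0000000000010 = 2
(x & -x isolates the lowest set bit of x.)

2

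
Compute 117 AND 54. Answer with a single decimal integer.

117 = 1110101
54 = 0110110
AND → 0110100 = 52

52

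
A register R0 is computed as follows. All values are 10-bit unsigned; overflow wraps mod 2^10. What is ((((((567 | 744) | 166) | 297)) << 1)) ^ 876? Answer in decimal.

146

567 = 1000110111
744 = 1011101000
→ | → 1011111111 = 767
166 = 0010100110
→ | → 1011111111 = 767
297 = 0100101001
→ | → 1111111111 = 1023
→ << 1 (mod 2^10) → 1111111110 = 1022
876 = 1101101100
→ ^ → 0010010010 = 146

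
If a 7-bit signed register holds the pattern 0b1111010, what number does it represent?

pattern = 1111010 (MSB is 1 ⇒ negative)
Invert: 0000101, add 1 → 0000110 = 6, so the value is -6.
(Equivalently: 122 - 2^7 = 122 - 128 = -6.)

-6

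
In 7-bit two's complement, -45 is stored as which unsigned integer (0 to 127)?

45 in 7 bits: 0101101
Invert: 1010010
Add 1:  1010011 = 83
(Check: 2^7 - 45 = 128 - 45 = 83.)

83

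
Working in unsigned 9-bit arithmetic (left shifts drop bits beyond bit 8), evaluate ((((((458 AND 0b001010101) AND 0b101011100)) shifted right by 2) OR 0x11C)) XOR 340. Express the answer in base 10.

72

458 = 111001010
0b001010101 = 001010101
→ AND → 001000000 = 64
0b101011100 = 101011100
→ AND → 001000000 = 64
→ shifted right by 2 → 000010000 = 16
0x11C = 100011100
→ OR → 100011100 = 284
340 = 101010100
→ XOR → 001001000 = 72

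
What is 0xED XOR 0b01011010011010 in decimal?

5751

0xED = 0000011101101
b = 1011010011010
XOR → 1011001110111 = 5751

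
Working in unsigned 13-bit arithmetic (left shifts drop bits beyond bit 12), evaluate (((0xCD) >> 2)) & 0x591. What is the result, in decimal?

17

0xCD = 0000011001101
→ >> 2 → 0000000110011 = 51
0x591 = 0010110010001
→ & → 0000000010001 = 17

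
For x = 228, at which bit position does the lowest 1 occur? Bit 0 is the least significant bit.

228 = 11100100
Trailing zeros: 2, so the lowest set bit is bit 2 (value 4).

2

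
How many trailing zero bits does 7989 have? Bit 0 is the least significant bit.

0

7989 = 1111100110101
Trailing zeros: 0, so the lowest set bit is bit 0 (value 1).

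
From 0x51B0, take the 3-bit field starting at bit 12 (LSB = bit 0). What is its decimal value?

v = 101000110110000
Shift right by 12: 101
Mask low 3 bits: 101 = 5

5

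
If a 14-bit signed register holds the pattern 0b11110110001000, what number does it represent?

pattern = 11110110001000 (MSB is 1 ⇒ negative)
Invert: 00001001110111, add 1 → 00001001111000 = 632, so the value is -632.
(Equivalently: 15752 - 2^14 = 15752 - 16384 = -632.)

-632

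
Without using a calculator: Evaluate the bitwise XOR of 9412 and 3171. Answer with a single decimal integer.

9412 = 10010011000100
3171 = 00110001100011
XOR → 10100010100111 = 10407

10407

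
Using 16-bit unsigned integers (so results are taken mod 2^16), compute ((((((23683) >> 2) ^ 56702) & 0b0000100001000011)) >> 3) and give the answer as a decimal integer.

264

23683 = 0101110010000011
→ >> 2 → 0001011100100000 = 5920
56702 = 1101110101111110
→ ^ → 1100101001011110 = 51806
0b0000100001000011 = 0000100001000011
→ & → 0000100001000010 = 2114
→ >> 3 → 0000000100001000 = 264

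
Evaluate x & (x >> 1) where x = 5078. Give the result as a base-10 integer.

x = 1001111010110 = 5078
x>>1 = 0100111101011
AND  = 0000111000010 = 450
(x & (x >> 1) has a 1 wherever x has two consecutive 1 bits.)

450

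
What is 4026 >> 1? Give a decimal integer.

2013

4026 = 111110111010
shift right by 1 → 011111011101 = 2013
(equivalently, floor(4026 / 2))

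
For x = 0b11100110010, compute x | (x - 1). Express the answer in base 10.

x = 11100110010 = 1842
x - 1 = 11100110001
OR    = 11100110011 = 1843
(x | (x - 1) sets all bits below the lowest set bit.)

1843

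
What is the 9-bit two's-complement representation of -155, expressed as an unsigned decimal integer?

155 in 9 bits: 010011011
Invert: 101100100
Add 1:  101100101 = 357
(Check: 2^9 - 155 = 512 - 155 = 357.)

357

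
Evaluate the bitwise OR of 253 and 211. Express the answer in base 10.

255

253 = 11111101
211 = 11010011
 OR → 11111111 = 255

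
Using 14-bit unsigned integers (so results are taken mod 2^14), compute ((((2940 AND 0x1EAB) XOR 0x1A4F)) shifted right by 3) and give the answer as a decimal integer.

524

2940 = 00101101111100
0x1EAB = 01111010101011
→ AND → 00101000101000 = 2600
0x1A4F = 01101001001111
→ XOR → 01000001100111 = 4199
→ shifted right by 3 → 00001000001100 = 524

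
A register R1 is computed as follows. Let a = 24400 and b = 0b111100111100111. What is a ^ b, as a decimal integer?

24400 = 101111101010000
b = 111100111100111
XOR → 010011010110111 = 9911

9911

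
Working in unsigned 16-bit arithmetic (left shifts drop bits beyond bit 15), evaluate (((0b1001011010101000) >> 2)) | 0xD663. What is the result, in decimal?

63467

0b1001011010101000 = 1001011010101000
→ >> 2 → 0010010110101010 = 9642
0xD663 = 1101011001100011
→ | → 1111011111101011 = 63467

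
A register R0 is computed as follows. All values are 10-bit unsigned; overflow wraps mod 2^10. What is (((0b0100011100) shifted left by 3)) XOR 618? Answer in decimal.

0b0100011100 = 0100011100
→ shifted left by 3 (mod 2^10) → 0011100000 = 224
618 = 1001101010
→ XOR → 1010001010 = 650

650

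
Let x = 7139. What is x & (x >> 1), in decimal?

2529

x = 1101111100011 = 7139
x>>1 = 0110111110001
AND  = 0100111100001 = 2529
(x & (x >> 1) has a 1 wherever x has two consecutive 1 bits.)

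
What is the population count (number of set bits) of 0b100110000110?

5

n = 100110000110
Count the 1s: 1 + 1 + 1 + 1 + 1 = 5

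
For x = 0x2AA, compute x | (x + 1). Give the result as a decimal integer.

683

x = 1010101010 = 682
x + 1 = 1010101011
OR    = 1010101011 = 683
(x | (x + 1) sets the lowest cleared bit.)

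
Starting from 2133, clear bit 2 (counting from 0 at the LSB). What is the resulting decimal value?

2129

x = 100001010101
bit 2 is currently 1; clear it via x & ~(1 << 2) = x & ~4
→ 100001010001 = 2129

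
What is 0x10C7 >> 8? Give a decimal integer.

0x10C7 = 1000011000111
shift right by 8 → 0000000010000 = 16
(equivalently, floor(4295 / 256))

16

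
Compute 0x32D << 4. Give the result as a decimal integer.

0x32D = 00001100101101
shift left by 4 → 11001011010000 = 13008
(equivalently, 813 × 2^4 = 813 × 16)

13008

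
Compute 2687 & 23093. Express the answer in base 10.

2613

2687 = 000101001111111
23093 = 101101000110101
AND → 000101000110101 = 2613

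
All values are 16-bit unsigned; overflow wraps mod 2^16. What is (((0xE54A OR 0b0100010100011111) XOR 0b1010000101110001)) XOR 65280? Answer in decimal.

47918

0xE54A = 1110010101001010
0b0100010100011111 = 0100010100011111
→ OR → 1110010101011111 = 58719
0b1010000101110001 = 1010000101110001
→ XOR → 0100010000101110 = 17454
65280 = 1111111100000000
→ XOR → 1011101100101110 = 47918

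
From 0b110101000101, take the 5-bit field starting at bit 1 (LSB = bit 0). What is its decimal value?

2

v = 110101000101
Shift right by 1: 11010100010
Mask low 5 bits: 00010 = 2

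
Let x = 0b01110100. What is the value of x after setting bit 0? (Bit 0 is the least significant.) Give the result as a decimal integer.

x = 01110100
bit 0 is currently 0; set it via x | (1 << 0) = x | 1
→ 01110101 = 117

117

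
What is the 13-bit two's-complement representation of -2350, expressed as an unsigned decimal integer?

2350 in 13 bits: 0100100101110
Invert: 1011011010001
Add 1:  1011011010010 = 5842
(Check: 2^13 - 2350 = 8192 - 2350 = 5842.)

5842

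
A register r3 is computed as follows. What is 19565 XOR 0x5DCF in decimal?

19565 = 100110001101101
0x5DCF = 101110111001111
XOR → 001000110100010 = 4514

4514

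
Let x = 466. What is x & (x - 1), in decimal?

x = 111010010 = 466
x - 1 = 111010001
AND   = 111010000 = 464
(x & (x - 1) clears the lowest set bit of x.)

464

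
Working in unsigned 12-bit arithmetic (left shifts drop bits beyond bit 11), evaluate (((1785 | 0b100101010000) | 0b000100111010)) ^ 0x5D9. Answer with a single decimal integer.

2594

1785 = 011011111001
0b100101010000 = 100101010000
→ | → 111111111001 = 4089
0b000100111010 = 000100111010
→ | → 111111111011 = 4091
0x5D9 = 010111011001
→ ^ → 101000100010 = 2594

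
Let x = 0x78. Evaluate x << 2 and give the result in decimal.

0x78 = 001111000
shift left by 2 → 111100000 = 480
(equivalently, 120 × 2^2 = 120 × 4)

480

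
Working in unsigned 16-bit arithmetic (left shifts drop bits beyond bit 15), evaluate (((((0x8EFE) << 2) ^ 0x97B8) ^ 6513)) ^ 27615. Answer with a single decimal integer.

0x8EFE = 1000111011111110
→ << 2 (mod 2^16) → 0011101111111000 = 15352
0x97B8 = 1001011110111000
→ ^ → 1010110001000000 = 44096
6513 = 0001100101110001
→ ^ → 1011010100110001 = 46385
27615 = 0110101111011111
→ ^ → 1101111011101110 = 57070

57070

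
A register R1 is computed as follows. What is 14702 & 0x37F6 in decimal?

14702 = 11100101101110
0x37F6 = 11011111110110
AND → 11000101100110 = 12646

12646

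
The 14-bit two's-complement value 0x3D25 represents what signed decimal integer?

-731

pattern = 11110100100101 (MSB is 1 ⇒ negative)
Invert: 00001011011010, add 1 → 00001011011011 = 731, so the value is -731.
(Equivalently: 15653 - 2^14 = 15653 - 16384 = -731.)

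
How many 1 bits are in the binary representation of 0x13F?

7

0x13F = 100111111
Count the 1s: 1 + 1 + 1 + 1 + 1 + 1 + 1 = 7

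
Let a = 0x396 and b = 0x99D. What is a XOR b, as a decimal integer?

0x396 = 001110010110
0x99D = 100110011101
XOR → 101000001011 = 2571

2571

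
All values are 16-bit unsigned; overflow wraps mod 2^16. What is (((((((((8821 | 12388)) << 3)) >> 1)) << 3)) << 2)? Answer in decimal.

8821 = 0010001001110101
12388 = 0011000001100100
→ | → 0011001001110101 = 12917
→ << 3 (mod 2^16) → 1001001110101000 = 37800
→ >> 1 → 0100100111010100 = 18900
→ << 3 (mod 2^16) → 0100111010100000 = 20128
→ << 2 (mod 2^16) → 0011101010000000 = 14976

14976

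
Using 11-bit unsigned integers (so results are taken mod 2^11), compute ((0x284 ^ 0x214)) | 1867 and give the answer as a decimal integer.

0x284 = 01010000100
0x214 = 01000010100
→ ^ → 00010010000 = 144
1867 = 11101001011
→ | → 11111011011 = 2011

2011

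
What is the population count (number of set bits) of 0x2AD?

6

0x2AD = 1010101101
Count the 1s: 1 + 1 + 1 + 1 + 1 + 1 = 6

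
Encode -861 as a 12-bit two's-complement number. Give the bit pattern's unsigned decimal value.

3235

861 in 12 bits: 001101011101
Invert: 110010100010
Add 1:  110010100011 = 3235
(Check: 2^12 - 861 = 4096 - 861 = 3235.)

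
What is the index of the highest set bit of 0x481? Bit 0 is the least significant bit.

0x481 = 10010000001
The topmost 1 is at position 10 (since 2^10 = 1024 ≤ 1153 < 2048).

10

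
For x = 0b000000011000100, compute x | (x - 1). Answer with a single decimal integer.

199

x = 11000100 = 196
x - 1 = 11000011
OR    = 11000111 = 199
(x | (x - 1) sets all bits below the lowest set bit.)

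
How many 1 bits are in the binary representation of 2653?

2653 = 101001011101
Count the 1s: 1 + 1 + 1 + 1 + 1 + 1 + 1 = 7

7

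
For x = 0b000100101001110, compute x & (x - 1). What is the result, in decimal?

x = 100101001110 = 2382
x - 1 = 100101001101
AND   = 100101001100 = 2380
(x & (x - 1) clears the lowest set bit of x.)

2380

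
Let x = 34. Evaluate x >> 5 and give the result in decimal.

1

34 = 100010
shift right by 5 → 000001 = 1
(equivalently, floor(34 / 32))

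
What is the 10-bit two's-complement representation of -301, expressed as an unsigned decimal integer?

723

301 in 10 bits: 0100101101
Invert: 1011010010
Add 1:  1011010011 = 723
(Check: 2^10 - 301 = 1024 - 301 = 723.)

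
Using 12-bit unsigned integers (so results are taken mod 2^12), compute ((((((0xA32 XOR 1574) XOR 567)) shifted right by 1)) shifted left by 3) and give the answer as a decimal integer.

0xA32 = 101000110010
1574 = 011000100110
→ XOR → 110000010100 = 3092
567 = 001000110111
→ XOR → 111000100011 = 3619
→ shifted right by 1 → 011100010001 = 1809
→ shifted left by 3 (mod 2^12) → 100010001000 = 2184

2184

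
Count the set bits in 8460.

8460 = 10000100001100
Count the 1s: 1 + 1 + 1 + 1 = 4

4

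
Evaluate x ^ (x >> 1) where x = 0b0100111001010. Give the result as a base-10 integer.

x = 100111001010 = 2506
x>>1 = 010011100101
XOR  = 110100101111 = 3375
(x ^ (x >> 1) gives the standard binary-reflected Gray code of x.)

3375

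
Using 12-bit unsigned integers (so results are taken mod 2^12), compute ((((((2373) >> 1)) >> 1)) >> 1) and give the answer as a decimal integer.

2373 = 100101000101
→ >> 1 → 010010100010 = 1186
→ >> 1 → 001001010001 = 593
→ >> 1 → 000100101000 = 296

296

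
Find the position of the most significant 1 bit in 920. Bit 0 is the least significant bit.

920 = 1110011000
The topmost 1 is at position 9 (since 2^9 = 512 ≤ 920 < 1024).

9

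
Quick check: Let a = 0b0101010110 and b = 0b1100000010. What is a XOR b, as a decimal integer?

a = 0101010110
b = 1100000010
XOR → 1001010100 = 596

596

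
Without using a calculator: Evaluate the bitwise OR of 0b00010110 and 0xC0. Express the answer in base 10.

214

a = 00010110
0xC0 = 11000000
 OR → 11010110 = 214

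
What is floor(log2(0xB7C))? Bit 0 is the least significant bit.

11

0xB7C = 101101111100
The topmost 1 is at position 11 (since 2^11 = 2048 ≤ 2940 < 4096).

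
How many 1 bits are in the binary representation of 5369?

8

5369 = 1010011111001
Count the 1s: 1 + 1 + 1 + 1 + 1 + 1 + 1 + 1 = 8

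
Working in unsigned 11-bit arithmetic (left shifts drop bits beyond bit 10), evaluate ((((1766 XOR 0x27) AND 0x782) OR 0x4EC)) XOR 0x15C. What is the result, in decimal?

1766 = 11011100110
0x27 = 00000100111
→ XOR → 11011000001 = 1729
0x782 = 11110000010
→ AND → 11010000000 = 1664
0x4EC = 10011101100
→ OR → 11011101100 = 1772
0x15C = 00101011100
→ XOR → 11110110000 = 1968

1968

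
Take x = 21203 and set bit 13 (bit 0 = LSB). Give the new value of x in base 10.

x = 0101001011010011
bit 13 is currently 0; set it via x | (1 << 13) = x | 8192
→ 0111001011010011 = 29395

29395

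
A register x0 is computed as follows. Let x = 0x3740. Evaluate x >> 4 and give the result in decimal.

884

0x3740 = 11011101000000
shift right by 4 → 00001101110100 = 884
(equivalently, floor(14144 / 16))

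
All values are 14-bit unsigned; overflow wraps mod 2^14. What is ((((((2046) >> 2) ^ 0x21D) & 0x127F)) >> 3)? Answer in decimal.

2046 = 00011111111110
→ >> 2 → 00000111111111 = 511
0x21D = 00001000011101
→ ^ → 00001111100010 = 994
0x127F = 01001001111111
→ & → 00001001100010 = 610
→ >> 3 → 00000001001100 = 76

76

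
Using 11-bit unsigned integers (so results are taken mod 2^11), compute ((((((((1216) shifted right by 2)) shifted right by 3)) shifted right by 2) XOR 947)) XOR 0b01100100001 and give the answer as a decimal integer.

1216 = 10011000000
→ shifted right by 2 → 00100110000 = 304
→ shifted right by 3 → 00000100110 = 38
→ shifted right by 2 → 00000001001 = 9
947 = 01110110011
→ XOR → 01110111010 = 954
0b01100100001 = 01100100001
→ XOR → 00010011011 = 155

155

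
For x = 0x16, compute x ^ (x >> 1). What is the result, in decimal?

x = 10110 = 22
x>>1 = 01011
XOR  = 11101 = 29
(x ^ (x >> 1) gives the standard binary-reflected Gray code of x.)

29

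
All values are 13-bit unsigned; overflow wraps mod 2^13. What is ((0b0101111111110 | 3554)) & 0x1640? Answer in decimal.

1600

0b0101111111110 = 0101111111110
3554 = 0110111100010
→ | → 0111111111110 = 4094
0x1640 = 1011001000000
→ & → 0011001000000 = 1600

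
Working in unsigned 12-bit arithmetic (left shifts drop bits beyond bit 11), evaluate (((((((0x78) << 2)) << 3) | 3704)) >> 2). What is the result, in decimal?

0x78 = 000001111000
→ << 2 (mod 2^12) → 000111100000 = 480
→ << 3 (mod 2^12) → 111100000000 = 3840
3704 = 111001111000
→ | → 111101111000 = 3960
→ >> 2 → 001111011110 = 990

990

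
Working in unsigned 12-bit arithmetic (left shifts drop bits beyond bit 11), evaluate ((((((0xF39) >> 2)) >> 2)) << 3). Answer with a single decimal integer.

0xF39 = 111100111001
→ >> 2 → 001111001110 = 974
→ >> 2 → 000011110011 = 243
→ << 3 (mod 2^12) → 011110011000 = 1944

1944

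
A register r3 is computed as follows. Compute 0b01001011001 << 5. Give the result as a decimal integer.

x = 000001001011001
shift left by 5 → 100101100100000 = 19232
(equivalently, 601 × 2^5 = 601 × 32)

19232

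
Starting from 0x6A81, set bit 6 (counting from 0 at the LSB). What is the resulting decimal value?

x = 110101010000001
bit 6 is currently 0; set it via x | (1 << 6) = x | 64
→ 110101011000001 = 27329

27329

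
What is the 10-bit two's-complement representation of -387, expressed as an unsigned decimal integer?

637

387 in 10 bits: 0110000011
Invert: 1001111100
Add 1:  1001111101 = 637
(Check: 2^10 - 387 = 1024 - 387 = 637.)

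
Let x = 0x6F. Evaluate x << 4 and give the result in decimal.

0x6F = 00001101111
shift left by 4 → 11011110000 = 1776
(equivalently, 111 × 2^4 = 111 × 16)

1776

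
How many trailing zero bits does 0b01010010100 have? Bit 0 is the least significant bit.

0b01010010100 = 1010010100
Trailing zeros: 2, so the lowest set bit is bit 2 (value 4).

2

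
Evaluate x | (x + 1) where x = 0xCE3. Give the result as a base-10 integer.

x = 110011100011 = 3299
x + 1 = 110011100100
OR    = 110011100111 = 3303
(x | (x + 1) sets the lowest cleared bit.)

3303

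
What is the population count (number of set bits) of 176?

3

176 = 10110000
Count the 1s: 1 + 1 + 1 = 3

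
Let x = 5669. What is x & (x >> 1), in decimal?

512

x = 1011000100101 = 5669
x>>1 = 0101100010010
AND  = 0001000000000 = 512
(x & (x >> 1) has a 1 wherever x has two consecutive 1 bits.)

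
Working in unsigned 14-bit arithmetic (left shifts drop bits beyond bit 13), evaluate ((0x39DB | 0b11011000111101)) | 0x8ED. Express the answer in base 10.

16383

0x39DB = 11100111011011
0b11011000111101 = 11011000111101
→ | → 11111111111111 = 16383
0x8ED = 00100011101101
→ | → 11111111111111 = 16383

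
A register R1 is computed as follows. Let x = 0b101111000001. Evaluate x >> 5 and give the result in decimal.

x = 101111000001
shift right by 5 → 000001011110 = 94
(equivalently, floor(3009 / 32))

94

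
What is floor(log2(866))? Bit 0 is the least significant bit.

866 = 1101100010
The topmost 1 is at position 9 (since 2^9 = 512 ≤ 866 < 1024).

9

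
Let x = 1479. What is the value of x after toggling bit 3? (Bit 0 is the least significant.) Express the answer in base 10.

x = 0010111000111
bit 3 is currently 0; toggle it via x ^ (1 << 3) = x ^ 8
→ 0010111001111 = 1487

1487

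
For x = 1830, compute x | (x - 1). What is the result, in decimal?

x = 11100100110 = 1830
x - 1 = 11100100101
OR    = 11100100111 = 1831
(x | (x - 1) sets all bits below the lowest set bit.)

1831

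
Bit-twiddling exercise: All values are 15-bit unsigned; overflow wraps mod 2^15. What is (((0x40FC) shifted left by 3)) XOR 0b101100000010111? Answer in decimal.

0x40FC = 100000011111100
→ shifted left by 3 (mod 2^15) → 000011111100000 = 2016
0b101100000010111 = 101100000010111
→ XOR → 101111111110111 = 24567

24567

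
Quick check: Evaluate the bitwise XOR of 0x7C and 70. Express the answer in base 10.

0x7C = 1111100
70 = 1000110
XOR → 0111010 = 58

58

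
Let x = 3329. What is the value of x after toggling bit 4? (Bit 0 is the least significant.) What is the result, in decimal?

x = 00110100000001
bit 4 is currently 0; toggle it via x ^ (1 << 4) = x ^ 16
→ 00110100010001 = 3345

3345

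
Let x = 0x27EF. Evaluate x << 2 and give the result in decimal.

40892

0x27EF = 0010011111101111
shift left by 2 → 1001111110111100 = 40892
(equivalently, 10223 × 2^2 = 10223 × 4)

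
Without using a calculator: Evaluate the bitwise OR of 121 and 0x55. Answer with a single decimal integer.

125

121 = 1111001
0x55 = 1010101
 OR → 1111101 = 125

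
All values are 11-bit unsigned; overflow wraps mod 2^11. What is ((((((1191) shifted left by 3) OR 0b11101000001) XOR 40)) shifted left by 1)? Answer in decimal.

1191 = 10010100111
→ shifted left by 3 (mod 2^11) → 10100111000 = 1336
0b11101000001 = 11101000001
→ OR → 11101111001 = 1913
40 = 00000101000
→ XOR → 11101010001 = 1873
→ shifted left by 1 (mod 2^11) → 11010100010 = 1698

1698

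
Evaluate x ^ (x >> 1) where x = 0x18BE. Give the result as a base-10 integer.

5345

x = 1100010111110 = 6334
x>>1 = 0110001011111
XOR  = 1010011100001 = 5345
(x ^ (x >> 1) gives the standard binary-reflected Gray code of x.)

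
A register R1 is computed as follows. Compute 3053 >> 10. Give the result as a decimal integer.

2

3053 = 101111101101
shift right by 10 → 000000000010 = 2
(equivalently, floor(3053 / 1024))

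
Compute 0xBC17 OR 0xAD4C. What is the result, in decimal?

0xBC17 = 1011110000010111
0xAD4C = 1010110101001100
 OR → 1011110101011111 = 48479

48479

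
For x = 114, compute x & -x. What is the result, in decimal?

2

x = 1110010 = 114
-x (two's complement) = …0001110
AND   = 0000010 = 2
(x & -x isolates the lowest set bit of x.)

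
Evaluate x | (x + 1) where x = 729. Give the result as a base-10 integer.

x = 1011011001 = 729
x + 1 = 1011011010
OR    = 1011011011 = 731
(x | (x + 1) sets the lowest cleared bit.)

731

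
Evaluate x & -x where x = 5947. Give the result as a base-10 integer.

1

x = 1011100111011 = 5947
-x (two's complement) = …0100011000101
AND   = 0000000000001 = 1
(x & -x isolates the lowest set bit of x.)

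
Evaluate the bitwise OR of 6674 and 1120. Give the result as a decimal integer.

6674 = 1101000010010
1120 = 0010001100000
 OR → 1111001110010 = 7794

7794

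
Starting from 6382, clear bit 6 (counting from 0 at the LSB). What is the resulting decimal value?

x = 01100011101110
bit 6 is currently 1; clear it via x & ~(1 << 6) = x & ~64
→ 01100010101110 = 6318

6318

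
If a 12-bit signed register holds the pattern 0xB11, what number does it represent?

pattern = 101100010001 (MSB is 1 ⇒ negative)
Invert: 010011101110, add 1 → 010011101111 = 1263, so the value is -1263.
(Equivalently: 2833 - 2^12 = 2833 - 4096 = -1263.)

-1263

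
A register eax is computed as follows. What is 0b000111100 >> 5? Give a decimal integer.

x = 111100
shift right by 5 → 000001 = 1
(equivalently, floor(60 / 32))

1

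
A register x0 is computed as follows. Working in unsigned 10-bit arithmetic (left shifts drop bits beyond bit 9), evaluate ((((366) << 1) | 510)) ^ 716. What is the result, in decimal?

306

366 = 0101101110
→ << 1 (mod 2^10) → 1011011100 = 732
510 = 0111111110
→ | → 1111111110 = 1022
716 = 1011001100
→ ^ → 0100110010 = 306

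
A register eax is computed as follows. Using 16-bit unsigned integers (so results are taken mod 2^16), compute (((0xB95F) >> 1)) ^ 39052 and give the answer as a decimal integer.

50211

0xB95F = 1011100101011111
→ >> 1 → 0101110010101111 = 23727
39052 = 1001100010001100
→ ^ → 1100010000100011 = 50211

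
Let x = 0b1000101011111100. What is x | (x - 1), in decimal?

35583

x = 1000101011111100 = 35580
x - 1 = 1000101011111011
OR    = 1000101011111111 = 35583
(x | (x - 1) sets all bits below the lowest set bit.)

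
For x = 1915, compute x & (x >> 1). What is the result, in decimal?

825

x = 11101111011 = 1915
x>>1 = 01110111101
AND  = 01100111001 = 825
(x & (x >> 1) has a 1 wherever x has two consecutive 1 bits.)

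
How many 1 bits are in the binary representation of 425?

425 = 110101001
Count the 1s: 1 + 1 + 1 + 1 + 1 = 5

5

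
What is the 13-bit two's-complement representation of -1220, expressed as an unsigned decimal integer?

6972

1220 in 13 bits: 0010011000100
Invert: 1101100111011
Add 1:  1101100111100 = 6972
(Check: 2^13 - 1220 = 8192 - 1220 = 6972.)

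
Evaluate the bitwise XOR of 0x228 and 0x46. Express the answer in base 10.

622

0x228 = 1000101000
0x46 = 0001000110
XOR → 1001101110 = 622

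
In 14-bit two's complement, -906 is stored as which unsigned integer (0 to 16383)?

906 in 14 bits: 00001110001010
Invert: 11110001110101
Add 1:  11110001110110 = 15478
(Check: 2^14 - 906 = 16384 - 906 = 15478.)

15478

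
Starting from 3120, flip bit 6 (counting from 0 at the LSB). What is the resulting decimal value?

x = 110000110000
bit 6 is currently 0; toggle it via x ^ (1 << 6) = x ^ 64
→ 110001110000 = 3184

3184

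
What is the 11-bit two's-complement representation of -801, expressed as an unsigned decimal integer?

1247

801 in 11 bits: 01100100001
Invert: 10011011110
Add 1:  10011011111 = 1247
(Check: 2^11 - 801 = 2048 - 801 = 1247.)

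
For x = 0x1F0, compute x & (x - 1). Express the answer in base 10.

x = 111110000 = 496
x - 1 = 111101111
AND   = 111100000 = 480
(x & (x - 1) clears the lowest set bit of x.)

480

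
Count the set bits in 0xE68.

0xE68 = 111001101000
Count the 1s: 1 + 1 + 1 + 1 + 1 + 1 = 6

6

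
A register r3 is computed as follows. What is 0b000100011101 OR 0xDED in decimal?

3581

a = 000100011101
0xDED = 110111101101
 OR → 110111111101 = 3581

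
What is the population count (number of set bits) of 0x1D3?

6

0x1D3 = 111010011
Count the 1s: 1 + 1 + 1 + 1 + 1 + 1 = 6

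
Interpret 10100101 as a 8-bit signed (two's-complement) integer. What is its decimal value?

-91

pattern = 10100101 (MSB is 1 ⇒ negative)
Invert: 01011010, add 1 → 01011011 = 91, so the value is -91.
(Equivalently: 165 - 2^8 = 165 - 256 = -91.)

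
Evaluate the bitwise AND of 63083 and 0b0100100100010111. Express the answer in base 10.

63083 = 1111011001101011
b = 0100100100010111
AND → 0100000000000011 = 16387

16387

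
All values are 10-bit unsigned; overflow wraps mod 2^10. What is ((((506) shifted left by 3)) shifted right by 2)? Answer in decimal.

244

506 = 0111111010
→ shifted left by 3 (mod 2^10) → 1111010000 = 976
→ shifted right by 2 → 0011110100 = 244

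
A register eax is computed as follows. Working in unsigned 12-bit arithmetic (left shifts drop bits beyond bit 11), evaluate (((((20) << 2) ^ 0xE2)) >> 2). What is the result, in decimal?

20 = 000000010100
→ << 2 (mod 2^12) → 000001010000 = 80
0xE2 = 000011100010
→ ^ → 000010110010 = 178
→ >> 2 → 000000101100 = 44

44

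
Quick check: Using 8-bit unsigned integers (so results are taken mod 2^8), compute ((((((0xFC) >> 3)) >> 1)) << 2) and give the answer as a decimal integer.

60

0xFC = 11111100
→ >> 3 → 00011111 = 31
→ >> 1 → 00001111 = 15
→ << 2 (mod 2^8) → 00111100 = 60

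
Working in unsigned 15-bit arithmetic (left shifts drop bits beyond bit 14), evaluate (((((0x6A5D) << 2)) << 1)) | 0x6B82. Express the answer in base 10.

31722

0x6A5D = 110101001011101
→ << 2 (mod 2^15) → 010100101110100 = 10612
→ << 1 (mod 2^15) → 101001011101000 = 21224
0x6B82 = 110101110000010
→ | → 111101111101010 = 31722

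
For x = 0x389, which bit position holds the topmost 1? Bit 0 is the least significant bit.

0x389 = 1110001001
The topmost 1 is at position 9 (since 2^9 = 512 ≤ 905 < 1024).

9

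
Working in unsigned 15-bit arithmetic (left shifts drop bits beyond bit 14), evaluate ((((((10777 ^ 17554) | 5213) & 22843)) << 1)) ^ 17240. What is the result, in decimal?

29550

10777 = 010101000011001
17554 = 100010010010010
→ ^ → 110111010001011 = 28299
5213 = 001010001011101
→ | → 111111011011111 = 32479
22843 = 101100100111011
→ & → 101100000011011 = 22555
→ << 1 (mod 2^15) → 011000000110110 = 12342
17240 = 100001101011000
→ ^ → 111001101101110 = 29550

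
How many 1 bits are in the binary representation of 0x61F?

0x61F = 11000011111
Count the 1s: 1 + 1 + 1 + 1 + 1 + 1 + 1 = 7

7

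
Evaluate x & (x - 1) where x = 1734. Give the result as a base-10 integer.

x = 11011000110 = 1734
x - 1 = 11011000101
AND   = 11011000100 = 1732
(x & (x - 1) clears the lowest set bit of x.)

1732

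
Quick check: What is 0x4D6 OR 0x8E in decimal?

1246

0x4D6 = 10011010110
0x8E = 00010001110
 OR → 10011011110 = 1246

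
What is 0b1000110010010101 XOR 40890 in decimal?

a = 1000110010010101
40890 = 1001111110111010
XOR → 0001001100101111 = 4911

4911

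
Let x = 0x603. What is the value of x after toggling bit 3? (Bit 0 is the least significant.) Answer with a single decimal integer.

1547

x = 11000000011
bit 3 is currently 0; toggle it via x ^ (1 << 3) = x ^ 8
→ 11000001011 = 1547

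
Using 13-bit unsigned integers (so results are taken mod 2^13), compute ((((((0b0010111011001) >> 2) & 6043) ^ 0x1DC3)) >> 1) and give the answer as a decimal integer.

0b0010111011001 = 0010111011001
→ >> 2 → 0000101110110 = 374
6043 = 1011110011011
→ & → 0000100010010 = 274
0x1DC3 = 1110111000011
→ ^ → 1110011010001 = 7377
→ >> 1 → 0111001101000 = 3688

3688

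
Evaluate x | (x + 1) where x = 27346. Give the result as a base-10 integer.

27347

x = 110101011010010 = 27346
x + 1 = 110101011010011
OR    = 110101011010011 = 27347
(x | (x + 1) sets the lowest cleared bit.)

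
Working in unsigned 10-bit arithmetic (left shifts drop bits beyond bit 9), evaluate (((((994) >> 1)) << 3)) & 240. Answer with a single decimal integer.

128

994 = 1111100010
→ >> 1 → 0111110001 = 497
→ << 3 (mod 2^10) → 1110001000 = 904
240 = 0011110000
→ & → 0010000000 = 128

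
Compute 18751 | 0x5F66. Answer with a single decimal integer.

18751 = 100100100111111
0x5F66 = 101111101100110
 OR → 101111101111111 = 24447

24447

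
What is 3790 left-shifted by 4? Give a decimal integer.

3790 = 0000111011001110
shift left by 4 → 1110110011100000 = 60640
(equivalently, 3790 × 2^4 = 3790 × 16)

60640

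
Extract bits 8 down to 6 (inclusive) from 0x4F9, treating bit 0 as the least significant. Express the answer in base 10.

v = 10011111001
Shift right by 6: 10011
Mask low 3 bits: 011 = 3

3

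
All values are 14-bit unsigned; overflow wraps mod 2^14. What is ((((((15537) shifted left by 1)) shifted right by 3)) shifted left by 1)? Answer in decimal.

15537 = 11110010110001
→ shifted left by 1 (mod 2^14) → 11100101100010 = 14690
→ shifted right by 3 → 00011100101100 = 1836
→ shifted left by 1 (mod 2^14) → 00111001011000 = 3672

3672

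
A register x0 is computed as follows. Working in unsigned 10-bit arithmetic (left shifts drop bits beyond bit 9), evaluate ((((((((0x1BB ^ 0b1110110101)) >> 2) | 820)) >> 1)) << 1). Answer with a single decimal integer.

950

0x1BB = 0110111011
0b1110110101 = 1110110101
→ ^ → 1000001110 = 526
→ >> 2 → 0010000011 = 131
820 = 1100110100
→ | → 1110110111 = 951
→ >> 1 → 0111011011 = 475
→ << 1 (mod 2^10) → 1110110110 = 950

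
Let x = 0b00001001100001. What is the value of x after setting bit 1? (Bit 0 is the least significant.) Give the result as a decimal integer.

x = 00001001100001
bit 1 is currently 0; set it via x | (1 << 1) = x | 2
→ 00001001100011 = 611

611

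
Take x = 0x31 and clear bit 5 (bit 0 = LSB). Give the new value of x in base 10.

x = 00000110001
bit 5 is currently 1; clear it via x & ~(1 << 5) = x & ~32
→ 00000010001 = 17

17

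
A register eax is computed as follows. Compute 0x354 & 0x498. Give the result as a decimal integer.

16

0x354 = 01101010100
0x498 = 10010011000
AND → 00000010000 = 16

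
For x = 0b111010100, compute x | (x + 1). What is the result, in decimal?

x = 111010100 = 468
x + 1 = 111010101
OR    = 111010101 = 469
(x | (x + 1) sets the lowest cleared bit.)

469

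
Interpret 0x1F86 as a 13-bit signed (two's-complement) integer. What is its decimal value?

pattern = 1111110000110 (MSB is 1 ⇒ negative)
Invert: 0000001111001, add 1 → 0000001111010 = 122, so the value is -122.
(Equivalently: 8070 - 2^13 = 8070 - 8192 = -122.)

-122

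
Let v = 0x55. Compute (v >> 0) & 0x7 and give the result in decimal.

5

v = 01010101
Shift right by 0: 01010101
Mask low 3 bits: 101 = 5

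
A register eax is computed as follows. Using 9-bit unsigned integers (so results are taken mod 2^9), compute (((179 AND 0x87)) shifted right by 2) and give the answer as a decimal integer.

179 = 010110011
0x87 = 010000111
→ AND → 010000011 = 131
→ shifted right by 2 → 000100000 = 32

32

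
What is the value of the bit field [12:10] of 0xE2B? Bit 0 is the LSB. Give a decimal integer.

3

v = 0111000101011
Shift right by 10: 011
Mask low 3 bits: 011 = 3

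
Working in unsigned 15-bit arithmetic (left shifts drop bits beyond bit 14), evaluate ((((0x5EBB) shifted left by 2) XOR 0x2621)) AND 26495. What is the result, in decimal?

17485

0x5EBB = 101111010111011
→ shifted left by 2 (mod 2^15) → 111101011101100 = 31468
0x2621 = 010011000100001
→ XOR → 101110011001101 = 23757
26495 = 110011101111111
→ AND → 100010001001101 = 17485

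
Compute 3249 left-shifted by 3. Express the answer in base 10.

3249 = 000110010110001
shift left by 3 → 110010110001000 = 25992
(equivalently, 3249 × 2^3 = 3249 × 8)

25992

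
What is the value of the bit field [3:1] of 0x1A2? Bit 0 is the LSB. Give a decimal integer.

1

v = 0110100010
Shift right by 1: 011010001
Mask low 3 bits: 001 = 1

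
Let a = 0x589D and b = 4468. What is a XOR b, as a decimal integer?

18921

0x589D = 101100010011101
4468 = 001000101110100
XOR → 100100111101001 = 18921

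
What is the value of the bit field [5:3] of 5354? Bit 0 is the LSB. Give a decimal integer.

5

v = 1010011101010
Shift right by 3: 1010011101
Mask low 3 bits: 101 = 5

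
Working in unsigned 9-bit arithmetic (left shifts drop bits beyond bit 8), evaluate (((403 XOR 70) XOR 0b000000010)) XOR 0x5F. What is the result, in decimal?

403 = 110010011
70 = 001000110
→ XOR → 111010101 = 469
0b000000010 = 000000010
→ XOR → 111010111 = 471
0x5F = 001011111
→ XOR → 110001000 = 392

392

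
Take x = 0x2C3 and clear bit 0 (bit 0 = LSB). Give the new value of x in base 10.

706

x = 01011000011
bit 0 is currently 1; clear it via x & ~(1 << 0) = x & ~1
→ 01011000010 = 706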